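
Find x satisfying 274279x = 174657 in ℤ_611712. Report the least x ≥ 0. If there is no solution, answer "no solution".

309783

First find gcd(274279, 611712):
611712 = 2·274279 + 63154
274279 = 4·63154 + 21663
63154 = 2·21663 + 19828
21663 = 1·19828 + 1835
19828 = 10·1835 + 1478
1835 = 1·1478 + 357
1478 = 4·357 + 50
357 = 7·50 + 7
50 = 7·7 + 1
7 = 7·1 + 0
gcd = 1, so a unique solution mod 611712 exists.
Back-substitute for the Bézout coefficients:
1 = 50 − 7·7
1 = −7·357 + 50·50
1 = 50·1478 − 207·357
1 = −207·1835 + 257·1478
1 = 257·19828 − 2777·1835
1 = −2777·21663 + 3034·19828
1 = 3034·63154 − 8845·21663
1 = −8845·274279 + 38414·63154
1 = 38414·611712 − 85673·274279
So 274279·(-85673) ≡ 1 (mod 611712), giving 274279⁻¹ ≡ 526039.
x ≡ 274279⁻¹·174657 ≡ 526039·174657 ≡ 309783 (mod 611712).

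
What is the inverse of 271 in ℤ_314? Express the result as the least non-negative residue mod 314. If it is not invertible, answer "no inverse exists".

73

Extended Euclidean algorithm:
314 = 1*271 + 43
271 = 6*43 + 13
43 = 3*13 + 4
13 = 3*4 + 1
4 = 4*1 + 0
Since gcd(271, 314) = 1, back-substitute to write 1 as a combination:
1 = 13 − 3·4
1 = −3·43 + 10·13
1 = 10·271 − 63·43
1 = −63·314 + 73·271
So 271·73 ≡ 1 (mod 314).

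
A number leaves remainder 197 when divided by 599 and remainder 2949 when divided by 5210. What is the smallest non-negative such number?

1909809

Write x = 197 + 599·k. Then 599·k ≡ 2949 − 197 ≡ 2752 (mod 5210).
Need 599⁻¹ mod 5210. Extended Euclid on (5210, 599):
5210 = 8·599 + 418
599 = 1·418 + 181
418 = 2·181 + 56
181 = 3·56 + 13
56 = 4·13 + 4
13 = 3·4 + 1
4 = 4·1 + 0
Back-substitute:
1 = 13 − 3·4
1 = −3·56 + 13·13
1 = 13·181 − 42·56
1 = −42·418 + 97·181
1 = 97·599 − 139·418
1 = −139·5210 + 1209·599
599⁻¹ ≡ 1209 (mod 5210), so k ≡ 1209·2752 ≡ 3188 (mod 5210).
x = 197 + 599·3188 = 1909809.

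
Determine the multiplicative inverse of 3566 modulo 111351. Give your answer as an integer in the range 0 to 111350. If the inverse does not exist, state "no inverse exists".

95582

gcd(111351, 3566) by repeated division:
111351 = 31×3566 + 805
3566 = 4×805 + 346
805 = 2×346 + 113
346 = 3×113 + 7
113 = 16×7 + 1
7 = 7×1 + 0
Since gcd(3566, 111351) = 1, back-substitute to write 1 as a combination:
1 = 113 − 16·7
1 = −16·346 + 49·113
1 = 49·805 − 114·346
1 = −114·3566 + 505·805
1 = 505·111351 − 15769·3566
So 3566·(-15769) ≡ 1 (mod 111351), and -15769 ≡ 95582 (mod 111351).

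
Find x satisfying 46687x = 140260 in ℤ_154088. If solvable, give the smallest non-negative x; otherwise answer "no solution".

First find gcd(46687, 154088):
154088 = 3*46687 + 14027
46687 = 3*14027 + 4606
14027 = 3*4606 + 209
4606 = 22*209 + 8
209 = 26*8 + 1
8 = 8*1 + 0
gcd = 1, so a unique solution mod 154088 exists.
Back-substitute for the Bézout coefficients:
1 = 209 − 26·8
1 = −26·4606 + 573·209
1 = 573·14027 − 1745·4606
1 = −1745·46687 + 5808·14027
1 = 5808·154088 − 19169·46687
So 46687·(-19169) ≡ 1 (mod 154088), giving 46687⁻¹ ≡ 134919.
x ≡ 46687⁻¹·140260 ≡ 134919·140260 ≡ 37572 (mod 154088).

37572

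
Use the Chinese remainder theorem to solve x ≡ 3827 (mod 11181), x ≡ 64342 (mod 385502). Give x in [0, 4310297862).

Write x = 3827 + 11181·k. Then 11181·k ≡ 64342 − 3827 ≡ 60515 (mod 385502).
Need 11181⁻¹ mod 385502. Extended Euclid on (385502, 11181):
385502 = 34*11181 + 5348
11181 = 2*5348 + 485
5348 = 11*485 + 13
485 = 37*13 + 4
13 = 3*4 + 1
4 = 4*1 + 0
Back-substitute:
1 = 13 − 3·4
1 = −3·485 + 112·13
1 = 112·5348 − 1235·485
1 = −1235·11181 + 2582·5348
1 = 2582·385502 − 89023·11181
11181⁻¹ ≡ 296479 (mod 385502), so k ≡ 296479·60515 ≡ 163605 (mod 385502).
x = 3827 + 11181·163605 = 1829271332.

1829271332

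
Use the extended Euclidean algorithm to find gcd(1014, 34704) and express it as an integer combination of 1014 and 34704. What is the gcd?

6

Repeated division:
34704 = 34·1014 + 228
1014 = 4·228 + 102
228 = 2·102 + 24
102 = 4·24 + 6
24 = 4·6 + 0
gcd(1014, 34704) = 6.
Express as a combination:
6 = 102 − 4·24
6 = −4·228 + 9·102
6 = 9·1014 − 40·228
6 = −40·34704 + 1369·1014
So 6 = (-40)·34704 + (1369)·1014.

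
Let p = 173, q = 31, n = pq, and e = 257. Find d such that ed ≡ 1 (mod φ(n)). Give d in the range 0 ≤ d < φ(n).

φ(n) = (p−1)(q−1) = 172·30 = 5160.
Need d with 257·d ≡ 1 (mod 5160). Apply the extended Euclidean algorithm:
5160 = 20×257 + 20
257 = 12×20 + 17
20 = 1×17 + 3
17 = 5×3 + 2
3 = 1×2 + 1
2 = 2×1 + 0
Back-substitute:
1 = 3 − 2
1 = −17 + 6·3
1 = 6·20 − 7·17
1 = −7·257 + 90·20
1 = 90·5160 − 1807·257
So 257·(-1807) ≡ 1 (mod 5160), hence d ≡ -1807 ≡ 3353 (mod 5160).

3353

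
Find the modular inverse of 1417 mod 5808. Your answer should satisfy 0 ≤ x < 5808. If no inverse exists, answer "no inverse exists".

Apply the Euclidean algorithm to 5808 and 1417:
5808 = 4*1417 + 140
1417 = 10*140 + 17
140 = 8*17 + 4
17 = 4*4 + 1
4 = 4*1 + 0
Since gcd(1417, 5808) = 1, back-substitute to write 1 as a combination:
1 = 17 − 4·4
1 = −4·140 + 33·17
1 = 33·1417 − 334·140
1 = −334·5808 + 1369·1417
So 1417·1369 ≡ 1 (mod 5808).

1369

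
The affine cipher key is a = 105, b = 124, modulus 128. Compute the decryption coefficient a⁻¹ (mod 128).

89

Run Euclid on (128, 105):
128 = 1·105 + 23
105 = 4·23 + 13
23 = 1·13 + 10
13 = 1·10 + 3
10 = 3·3 + 1
3 = 3·1 + 0
gcd = 1, so the inverse exists. Back-substitute:
1 = 10 − 3·3
1 = −3·13 + 4·10
1 = 4·23 − 7·13
1 = −7·105 + 32·23
1 = 32·128 − 39·105
So 105·(-39) ≡ 1 (mod 128), and -39 ≡ 89 (mod 128).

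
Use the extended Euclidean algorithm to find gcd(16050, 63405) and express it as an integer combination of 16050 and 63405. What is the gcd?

15

Repeated division:
63405 = 3·16050 + 15255
16050 = 1·15255 + 795
15255 = 19·795 + 150
795 = 5·150 + 45
150 = 3·45 + 15
45 = 3·15 + 0
gcd(16050, 63405) = 15.
Back-substituting:
15 = 150 − 3·45
15 = −3·795 + 16·150
15 = 16·15255 − 307·795
15 = −307·16050 + 323·15255
15 = 323·63405 − 1276·16050
So 15 = (323)·63405 + (-1276)·16050.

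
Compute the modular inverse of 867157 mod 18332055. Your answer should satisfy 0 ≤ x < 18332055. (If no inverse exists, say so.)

Extended Euclidean algorithm:
18332055 = 21*867157 + 121758
867157 = 7*121758 + 14851
121758 = 8*14851 + 2950
14851 = 5*2950 + 101
2950 = 29*101 + 21
101 = 4*21 + 17
21 = 1*17 + 4
17 = 4*4 + 1
4 = 4*1 + 0
Since gcd(867157, 18332055) = 1, back-substitute to write 1 as a combination:
1 = 17 − 4·4
1 = −4·21 + 5·17
1 = 5·101 − 24·21
1 = −24·2950 + 701·101
1 = 701·14851 − 3529·2950
1 = −3529·121758 + 28933·14851
1 = 28933·867157 − 206060·121758
1 = −206060·18332055 + 4356193·867157
So 867157·4356193 ≡ 1 (mod 18332055).

4356193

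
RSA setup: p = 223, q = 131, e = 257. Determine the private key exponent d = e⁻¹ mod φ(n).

φ(n) = (p−1)(q−1) = 222·130 = 28860.
Need d with 257·d ≡ 1 (mod 28860). Apply the extended Euclidean algorithm:
28860 = 112·257 + 76
257 = 3·76 + 29
76 = 2·29 + 18
29 = 1·18 + 11
18 = 1·11 + 7
11 = 1·7 + 4
7 = 1·4 + 3
4 = 1·3 + 1
3 = 3·1 + 0
Back-substitute:
1 = 4 − 3
1 = −7 + 2·4
1 = 2·11 − 3·7
1 = −3·18 + 5·11
1 = 5·29 − 8·18
1 = −8·76 + 21·29
1 = 21·257 − 71·76
1 = −71·28860 + 7973·257
So 257·7973 ≡ 1 (mod 28860), hence d = 7973.

7973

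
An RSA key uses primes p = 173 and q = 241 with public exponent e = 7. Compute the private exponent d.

35383

φ(n) = (p−1)(q−1) = 172·240 = 41280.
Need d with 7·d ≡ 1 (mod 41280). Apply the extended Euclidean algorithm:
41280 = 5897*7 + 1
7 = 7*1 + 0
Back-substitute:
1 = 41280 − 5897·7
So 7·(-5897) ≡ 1 (mod 41280), hence d ≡ -5897 ≡ 35383 (mod 41280).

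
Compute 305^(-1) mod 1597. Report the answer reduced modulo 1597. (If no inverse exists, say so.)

Apply the Euclidean algorithm to 1597 and 305:
1597 = 5*305 + 72
305 = 4*72 + 17
72 = 4*17 + 4
17 = 4*4 + 1
4 = 4*1 + 0
The gcd is 1. Working backward:
1 = 17 − 4·4
1 = −4·72 + 17·17
1 = 17·305 − 72·72
1 = −72·1597 + 377·305
So 305·377 ≡ 1 (mod 1597).

377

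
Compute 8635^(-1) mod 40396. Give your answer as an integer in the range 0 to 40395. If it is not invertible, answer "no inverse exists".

34567

Run Euclid on (40396, 8635):
40396 = 4·8635 + 5856
8635 = 1·5856 + 2779
5856 = 2·2779 + 298
2779 = 9·298 + 97
298 = 3·97 + 7
97 = 13·7 + 6
7 = 1·6 + 1
6 = 6·1 + 0
gcd = 1, so the inverse exists. Back-substitute:
1 = 7 − 6
1 = −97 + 14·7
1 = 14·298 − 43·97
1 = −43·2779 + 401·298
1 = 401·5856 − 845·2779
1 = −845·8635 + 1246·5856
1 = 1246·40396 − 5829·8635
So 8635·(-5829) ≡ 1 (mod 40396), and -5829 ≡ 34567 (mod 40396).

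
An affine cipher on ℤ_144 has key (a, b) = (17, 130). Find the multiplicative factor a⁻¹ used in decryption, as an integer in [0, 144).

17

Apply the Euclidean algorithm to 144 and 17:
144 = 8·17 + 8
17 = 2·8 + 1
8 = 8·1 + 0
Since gcd(17, 144) = 1, back-substitute to write 1 as a combination:
1 = 17 − 2·8
1 = −2·144 + 17·17
So 17·17 ≡ 1 (mod 144).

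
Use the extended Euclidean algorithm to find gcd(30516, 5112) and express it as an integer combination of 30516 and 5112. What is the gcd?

12

Repeated division:
30516 = 5×5112 + 4956
5112 = 1×4956 + 156
4956 = 31×156 + 120
156 = 1×120 + 36
120 = 3×36 + 12
36 = 3×12 + 0
gcd(30516, 5112) = 12.
Express as a combination:
12 = 120 − 3·36
12 = −3·156 + 4·120
12 = 4·4956 − 127·156
12 = −127·5112 + 131·4956
12 = 131·30516 − 782·5112
So 12 = (131)·30516 + (-782)·5112.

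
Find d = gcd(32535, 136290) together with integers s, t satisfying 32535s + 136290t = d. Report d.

15

Repeated division:
136290 = 4×32535 + 6150
32535 = 5×6150 + 1785
6150 = 3×1785 + 795
1785 = 2×795 + 195
795 = 4×195 + 15
195 = 13×15 + 0
gcd(32535, 136290) = 15.
Working backward:
15 = 795 − 4·195
15 = −4·1785 + 9·795
15 = 9·6150 − 31·1785
15 = −31·32535 + 164·6150
15 = 164·136290 − 687·32535
So 15 = (164)·136290 + (-687)·32535.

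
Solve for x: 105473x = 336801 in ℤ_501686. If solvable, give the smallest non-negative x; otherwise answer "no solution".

First find gcd(105473, 501686):
501686 = 4*105473 + 79794
105473 = 1*79794 + 25679
79794 = 3*25679 + 2757
25679 = 9*2757 + 866
2757 = 3*866 + 159
866 = 5*159 + 71
159 = 2*71 + 17
71 = 4*17 + 3
17 = 5*3 + 2
3 = 1*2 + 1
2 = 2*1 + 0
gcd = 1, so a unique solution mod 501686 exists.
Back-substitute for the Bézout coefficients:
1 = 3 − 2
1 = −17 + 6·3
1 = 6·71 − 25·17
1 = −25·159 + 56·71
1 = 56·866 − 305·159
1 = −305·2757 + 971·866
1 = 971·25679 − 9044·2757
1 = −9044·79794 + 28103·25679
1 = 28103·105473 − 37147·79794
1 = −37147·501686 + 176691·105473
So 105473·(176691) ≡ 1 (mod 501686), giving 105473⁻¹ ≡ 176691.
x ≡ 105473⁻¹·336801 ≡ 176691·336801 ≡ 213857 (mod 501686).

213857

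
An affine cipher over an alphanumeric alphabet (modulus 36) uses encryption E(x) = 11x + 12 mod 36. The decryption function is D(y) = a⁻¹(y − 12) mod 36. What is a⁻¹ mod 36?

Extended Euclidean algorithm:
36 = 3*11 + 3
11 = 3*3 + 2
3 = 1*2 + 1
2 = 2*1 + 0
The gcd is 1. Working backward:
1 = 3 − 2
1 = −11 + 4·3
1 = 4·36 − 13·11
Thus 11·(-13) ≡ 1 (mod 36); reducing, -13 mod 36 = 23.

23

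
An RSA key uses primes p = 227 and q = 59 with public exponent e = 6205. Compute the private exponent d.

φ(n) = (p−1)(q−1) = 226·58 = 13108.
Need d with 6205·d ≡ 1 (mod 13108). Apply the extended Euclidean algorithm:
13108 = 2×6205 + 698
6205 = 8×698 + 621
698 = 1×621 + 77
621 = 8×77 + 5
77 = 15×5 + 2
5 = 2×2 + 1
2 = 2×1 + 0
Back-substitute:
1 = 5 − 2·2
1 = −2·77 + 31·5
1 = 31·621 − 250·77
1 = −250·698 + 281·621
1 = 281·6205 − 2498·698
1 = −2498·13108 + 5277·6205
So 6205·5277 ≡ 1 (mod 13108), hence d = 5277.

5277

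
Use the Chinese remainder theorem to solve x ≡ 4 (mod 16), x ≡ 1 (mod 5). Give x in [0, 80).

36

Write x = 4 + 16·k. Then 16·k ≡ 1 − 4 ≡ 2 (mod 5).
Need 16⁻¹ mod 5. Extended Euclid on (5, 1):
5 = 5×1 + 0
16⁻¹ ≡ 1 (mod 5), so k ≡ 1·2 ≡ 2 (mod 5).
x = 4 + 16·2 = 36.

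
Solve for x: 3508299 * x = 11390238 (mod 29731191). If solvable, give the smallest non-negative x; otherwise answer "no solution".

4066431

First find gcd(3508299, 29731191):
29731191 = 8·3508299 + 1664799
3508299 = 2·1664799 + 178701
1664799 = 9·178701 + 56490
178701 = 3·56490 + 9231
56490 = 6·9231 + 1104
9231 = 8·1104 + 399
1104 = 2·399 + 306
399 = 1·306 + 93
306 = 3·93 + 27
93 = 3·27 + 12
27 = 2·12 + 3
12 = 4·3 + 0
gcd = 3 and 3 | 11390238, so solutions exist. Divide through by 3: 1169433x ≡ 3796746 (mod 9910397).
Now find 1169433⁻¹ mod 9910397:
9910397 = 8*1169433 + 554933
1169433 = 2*554933 + 59567
554933 = 9*59567 + 18830
59567 = 3*18830 + 3077
18830 = 6*3077 + 368
3077 = 8*368 + 133
368 = 2*133 + 102
133 = 1*102 + 31
102 = 3*31 + 9
31 = 3*9 + 4
9 = 2*4 + 1
4 = 4*1 + 0
Back-substitute:
1 = 9 − 2·4
1 = −2·31 + 7·9
1 = 7·102 − 23·31
1 = −23·133 + 30·102
1 = 30·368 − 83·133
1 = −83·3077 + 694·368
1 = 694·18830 − 4247·3077
1 = −4247·59567 + 13435·18830
1 = 13435·554933 − 125162·59567
1 = −125162·1169433 + 263759·554933
1 = 263759·9910397 − 2235234·1169433
So 1169433·(-2235234) ≡ 1 (mod 9910397), i.e. 1169433⁻¹ ≡ 7675163.
Then x ≡ 7675163·3796746 ≡ 4066431 (mod 9910397); the smallest non-negative solution is x = 4066431.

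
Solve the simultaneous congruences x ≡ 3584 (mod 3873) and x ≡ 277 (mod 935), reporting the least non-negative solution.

Write x = 3584 + 3873·k. Then 3873·k ≡ 277 − 3584 ≡ 433 (mod 935).
Need 3873⁻¹ mod 935. Extended Euclid on (935, 133):
935 = 7×133 + 4
133 = 33×4 + 1
4 = 4×1 + 0
Back-substitute:
1 = 133 − 33·4
1 = −33·935 + 232·133
3873⁻¹ ≡ 232 (mod 935), so k ≡ 232·433 ≡ 411 (mod 935).
x = 3584 + 3873·411 = 1595387.

1595387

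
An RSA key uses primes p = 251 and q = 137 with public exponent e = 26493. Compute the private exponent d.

4357

φ(n) = (p−1)(q−1) = 250·136 = 34000.
Need d with 26493·d ≡ 1 (mod 34000). Apply the extended Euclidean algorithm:
34000 = 1·26493 + 7507
26493 = 3·7507 + 3972
7507 = 1·3972 + 3535
3972 = 1·3535 + 437
3535 = 8·437 + 39
437 = 11·39 + 8
39 = 4·8 + 7
8 = 1·7 + 1
7 = 7·1 + 0
Back-substitute:
1 = 8 − 7
1 = −39 + 5·8
1 = 5·437 − 56·39
1 = −56·3535 + 453·437
1 = 453·3972 − 509·3535
1 = −509·7507 + 962·3972
1 = 962·26493 − 3395·7507
1 = −3395·34000 + 4357·26493
So 26493·4357 ≡ 1 (mod 34000), hence d = 4357.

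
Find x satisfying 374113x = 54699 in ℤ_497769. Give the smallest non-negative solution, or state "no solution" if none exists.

452889

First find gcd(374113, 497769):
497769 = 1·374113 + 123656
374113 = 3·123656 + 3145
123656 = 39·3145 + 1001
3145 = 3·1001 + 142
1001 = 7·142 + 7
142 = 20·7 + 2
7 = 3·2 + 1
2 = 2·1 + 0
gcd = 1, so a unique solution mod 497769 exists.
Back-substitute for the Bézout coefficients:
1 = 7 − 3·2
1 = −3·142 + 61·7
1 = 61·1001 − 430·142
1 = −430·3145 + 1351·1001
1 = 1351·123656 − 53119·3145
1 = −53119·374113 + 160708·123656
1 = 160708·497769 − 213827·374113
So 374113·(-213827) ≡ 1 (mod 497769), giving 374113⁻¹ ≡ 283942.
x ≡ 374113⁻¹·54699 ≡ 283942·54699 ≡ 452889 (mod 497769).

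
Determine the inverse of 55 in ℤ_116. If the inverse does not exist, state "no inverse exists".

19

Apply the Euclidean algorithm to 116 and 55:
116 = 2·55 + 6
55 = 9·6 + 1
6 = 6·1 + 0
The gcd is 1. Working backward:
1 = 55 − 9·6
1 = −9·116 + 19·55
So 55·19 ≡ 1 (mod 116).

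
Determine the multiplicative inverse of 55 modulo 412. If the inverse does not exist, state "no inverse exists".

Apply the Euclidean algorithm to 412 and 55:
412 = 7*55 + 27
55 = 2*27 + 1
27 = 27*1 + 0
Since gcd(55, 412) = 1, back-substitute to write 1 as a combination:
1 = 55 − 2·27
1 = −2·412 + 15·55
So 55·15 ≡ 1 (mod 412).

15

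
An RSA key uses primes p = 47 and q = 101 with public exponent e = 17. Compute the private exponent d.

1353

φ(n) = (p−1)(q−1) = 46·100 = 4600.
Need d with 17·d ≡ 1 (mod 4600). Apply the extended Euclidean algorithm:
4600 = 270*17 + 10
17 = 1*10 + 7
10 = 1*7 + 3
7 = 2*3 + 1
3 = 3*1 + 0
Back-substitute:
1 = 7 − 2·3
1 = −2·10 + 3·7
1 = 3·17 − 5·10
1 = −5·4600 + 1353·17
So 17·1353 ≡ 1 (mod 4600), hence d = 1353.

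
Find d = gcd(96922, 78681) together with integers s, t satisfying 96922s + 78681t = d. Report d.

Euclidean algorithm:
96922 = 1×78681 + 18241
78681 = 4×18241 + 5717
18241 = 3×5717 + 1090
5717 = 5×1090 + 267
1090 = 4×267 + 22
267 = 12×22 + 3
22 = 7×3 + 1
3 = 3×1 + 0
gcd(96922, 78681) = 1.
Back-substituting:
1 = 22 − 7·3
1 = −7·267 + 85·22
1 = 85·1090 − 347·267
1 = −347·5717 + 1820·1090
1 = 1820·18241 − 5807·5717
1 = −5807·78681 + 25048·18241
1 = 25048·96922 − 30855·78681
So 1 = (25048)·96922 + (-30855)·78681.

1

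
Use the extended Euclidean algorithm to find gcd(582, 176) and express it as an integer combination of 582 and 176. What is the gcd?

2

Apply Euclid's algorithm to 582 and 176:
582 = 3*176 + 54
176 = 3*54 + 14
54 = 3*14 + 12
14 = 1*12 + 2
12 = 6*2 + 0
gcd(582, 176) = 2.
Back-substituting:
2 = 14 − 12
2 = −54 + 4·14
2 = 4·176 − 13·54
2 = −13·582 + 43·176
So 2 = (-13)·582 + (43)·176.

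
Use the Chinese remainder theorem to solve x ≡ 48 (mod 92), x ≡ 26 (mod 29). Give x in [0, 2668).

1244

Write x = 48 + 92·k. Then 92·k ≡ 26 − 48 ≡ 7 (mod 29).
Need 92⁻¹ mod 29. Extended Euclid on (29, 5):
29 = 5*5 + 4
5 = 1*4 + 1
4 = 4*1 + 0
Back-substitute:
1 = 5 − 4
1 = −29 + 6·5
92⁻¹ ≡ 6 (mod 29), so k ≡ 6·7 ≡ 13 (mod 29).
x = 48 + 92·13 = 1244.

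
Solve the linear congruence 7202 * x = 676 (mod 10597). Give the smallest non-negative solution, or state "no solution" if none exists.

First find gcd(7202, 10597):
10597 = 1·7202 + 3395
7202 = 2·3395 + 412
3395 = 8·412 + 99
412 = 4·99 + 16
99 = 6·16 + 3
16 = 5·3 + 1
3 = 3·1 + 0
gcd = 1, so a unique solution mod 10597 exists.
Back-substitute for the Bézout coefficients:
1 = 16 − 5·3
1 = −5·99 + 31·16
1 = 31·412 − 129·99
1 = −129·3395 + 1063·412
1 = 1063·7202 − 2255·3395
1 = −2255·10597 + 3318·7202
So 7202·(3318) ≡ 1 (mod 10597), giving 7202⁻¹ ≡ 3318.
x ≡ 7202⁻¹·676 ≡ 3318·676 ≡ 7001 (mod 10597).

7001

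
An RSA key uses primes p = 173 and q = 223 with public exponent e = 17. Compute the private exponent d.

17969

φ(n) = (p−1)(q−1) = 172·222 = 38184.
Need d with 17·d ≡ 1 (mod 38184). Apply the extended Euclidean algorithm:
38184 = 2246×17 + 2
17 = 8×2 + 1
2 = 2×1 + 0
Back-substitute:
1 = 17 − 8·2
1 = −8·38184 + 17969·17
So 17·17969 ≡ 1 (mod 38184), hence d = 17969.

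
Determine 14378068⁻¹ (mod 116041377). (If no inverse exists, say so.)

57292201

gcd(116041377, 14378068) by repeated division:
116041377 = 8*14378068 + 1016833
14378068 = 14*1016833 + 142406
1016833 = 7*142406 + 19991
142406 = 7*19991 + 2469
19991 = 8*2469 + 239
2469 = 10*239 + 79
239 = 3*79 + 2
79 = 39*2 + 1
2 = 2*1 + 0
gcd = 1, so the inverse exists. Back-substitute:
1 = 79 − 39·2
1 = −39·239 + 118·79
1 = 118·2469 − 1219·239
1 = −1219·19991 + 9870·2469
1 = 9870·142406 − 70309·19991
1 = −70309·1016833 + 502033·142406
1 = 502033·14378068 − 7098771·1016833
1 = −7098771·116041377 + 57292201·14378068
So 14378068·57292201 ≡ 1 (mod 116041377).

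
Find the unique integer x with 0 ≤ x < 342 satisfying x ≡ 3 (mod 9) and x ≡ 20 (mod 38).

210

Write x = 3 + 9·k. Then 9·k ≡ 20 − 3 ≡ 17 (mod 38).
Need 9⁻¹ mod 38. Extended Euclid on (38, 9):
38 = 4·9 + 2
9 = 4·2 + 1
2 = 2·1 + 0
Back-substitute:
1 = 9 − 4·2
1 = −4·38 + 17·9
9⁻¹ ≡ 17 (mod 38), so k ≡ 17·17 ≡ 23 (mod 38).
x = 3 + 9·23 = 210.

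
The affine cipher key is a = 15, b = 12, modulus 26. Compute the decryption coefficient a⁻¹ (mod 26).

7

Run Euclid on (26, 15):
26 = 1*15 + 11
15 = 1*11 + 4
11 = 2*4 + 3
4 = 1*3 + 1
3 = 3*1 + 0
The gcd is 1. Working backward:
1 = 4 − 3
1 = −11 + 3·4
1 = 3·15 − 4·11
1 = −4·26 + 7·15
So 15·7 ≡ 1 (mod 26).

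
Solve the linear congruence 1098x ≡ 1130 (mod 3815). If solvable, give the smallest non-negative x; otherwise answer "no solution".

First find gcd(1098, 3815):
3815 = 3*1098 + 521
1098 = 2*521 + 56
521 = 9*56 + 17
56 = 3*17 + 5
17 = 3*5 + 2
5 = 2*2 + 1
2 = 2*1 + 0
gcd = 1, so a unique solution mod 3815 exists.
Back-substitute for the Bézout coefficients:
1 = 5 − 2·2
1 = −2·17 + 7·5
1 = 7·56 − 23·17
1 = −23·521 + 214·56
1 = 214·1098 − 451·521
1 = −451·3815 + 1567·1098
So 1098·(1567) ≡ 1 (mod 3815), giving 1098⁻¹ ≡ 1567.
x ≡ 1098⁻¹·1130 ≡ 1567·1130 ≡ 550 (mod 3815).

550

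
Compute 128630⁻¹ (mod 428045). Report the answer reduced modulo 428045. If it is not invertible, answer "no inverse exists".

Compute gcd(128630, 428045):
428045 = 3*128630 + 42155
128630 = 3*42155 + 2165
42155 = 19*2165 + 1020
2165 = 2*1020 + 125
1020 = 8*125 + 20
125 = 6*20 + 5
20 = 4*5 + 0
The gcd is 5, not 1, hence no inverse exists.

no inverse exists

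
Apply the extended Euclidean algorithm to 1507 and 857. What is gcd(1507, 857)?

1

Apply Euclid's algorithm to 1507 and 857:
1507 = 1·857 + 650
857 = 1·650 + 207
650 = 3·207 + 29
207 = 7·29 + 4
29 = 7·4 + 1
4 = 4·1 + 0
gcd(1507, 857) = 1.
Working backward:
1 = 29 − 7·4
1 = −7·207 + 50·29
1 = 50·650 − 157·207
1 = −157·857 + 207·650
1 = 207·1507 − 364·857
So 1 = (207)·1507 + (-364)·857.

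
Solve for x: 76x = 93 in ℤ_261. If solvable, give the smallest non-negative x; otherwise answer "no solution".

First find gcd(76, 261):
261 = 3×76 + 33
76 = 2×33 + 10
33 = 3×10 + 3
10 = 3×3 + 1
3 = 3×1 + 0
gcd = 1, so a unique solution mod 261 exists.
Back-substitute for the Bézout coefficients:
1 = 10 − 3·3
1 = −3·33 + 10·10
1 = 10·76 − 23·33
1 = −23·261 + 79·76
So 76·(79) ≡ 1 (mod 261), giving 76⁻¹ ≡ 79.
x ≡ 76⁻¹·93 ≡ 79·93 ≡ 39 (mod 261).

39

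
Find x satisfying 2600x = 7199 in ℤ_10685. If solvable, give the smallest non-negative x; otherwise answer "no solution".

gcd(2600, 10685):
10685 = 4×2600 + 285
2600 = 9×285 + 35
285 = 8×35 + 5
35 = 7×5 + 0
gcd = 5, but 5 ∤ 7199, so the congruence has no solution.

no solution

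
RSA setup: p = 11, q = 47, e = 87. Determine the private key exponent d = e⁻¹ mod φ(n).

423

φ(n) = (p−1)(q−1) = 10·46 = 460.
Need d with 87·d ≡ 1 (mod 460). Apply the extended Euclidean algorithm:
460 = 5×87 + 25
87 = 3×25 + 12
25 = 2×12 + 1
12 = 12×1 + 0
Back-substitute:
1 = 25 − 2·12
1 = −2·87 + 7·25
1 = 7·460 − 37·87
So 87·(-37) ≡ 1 (mod 460), hence d ≡ -37 ≡ 423 (mod 460).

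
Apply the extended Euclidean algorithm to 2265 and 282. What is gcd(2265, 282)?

3

Repeated division:
2265 = 8×282 + 9
282 = 31×9 + 3
9 = 3×3 + 0
gcd(2265, 282) = 3.
Express as a combination:
3 = 282 − 31·9
3 = −31·2265 + 249·282
So 3 = (-31)·2265 + (249)·282.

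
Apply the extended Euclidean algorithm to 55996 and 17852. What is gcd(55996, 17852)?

4

Apply Euclid's algorithm to 55996 and 17852:
55996 = 3×17852 + 2440
17852 = 7×2440 + 772
2440 = 3×772 + 124
772 = 6×124 + 28
124 = 4×28 + 12
28 = 2×12 + 4
12 = 3×4 + 0
gcd(55996, 17852) = 4.
Express as a combination:
4 = 28 − 2·12
4 = −2·124 + 9·28
4 = 9·772 − 56·124
4 = −56·2440 + 177·772
4 = 177·17852 − 1295·2440
4 = −1295·55996 + 4062·17852
So 4 = (-1295)·55996 + (4062)·17852.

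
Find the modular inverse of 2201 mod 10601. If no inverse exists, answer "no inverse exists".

Run Euclid on (10601, 2201):
10601 = 4·2201 + 1797
2201 = 1·1797 + 404
1797 = 4·404 + 181
404 = 2·181 + 42
181 = 4·42 + 13
42 = 3·13 + 3
13 = 4·3 + 1
3 = 3·1 + 0
Since gcd(2201, 10601) = 1, back-substitute to write 1 as a combination:
1 = 13 − 4·3
1 = −4·42 + 13·13
1 = 13·181 − 56·42
1 = −56·404 + 125·181
1 = 125·1797 − 556·404
1 = −556·2201 + 681·1797
1 = 681·10601 − 3280·2201
Hence 2201⁻¹ ≡ -3280 ≡ 7321 (mod 10601).

7321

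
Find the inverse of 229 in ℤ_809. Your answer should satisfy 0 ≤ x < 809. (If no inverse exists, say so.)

431

Run Euclid on (809, 229):
809 = 3*229 + 122
229 = 1*122 + 107
122 = 1*107 + 15
107 = 7*15 + 2
15 = 7*2 + 1
2 = 2*1 + 0
gcd = 1, so the inverse exists. Back-substitute:
1 = 15 − 7·2
1 = −7·107 + 50·15
1 = 50·122 − 57·107
1 = −57·229 + 107·122
1 = 107·809 − 378·229
Hence 229⁻¹ ≡ -378 ≡ 431 (mod 809).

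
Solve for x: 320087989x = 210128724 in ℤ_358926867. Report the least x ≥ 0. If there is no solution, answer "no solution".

First find gcd(320087989, 358926867):
358926867 = 1×320087989 + 38838878
320087989 = 8×38838878 + 9376965
38838878 = 4×9376965 + 1331018
9376965 = 7×1331018 + 59839
1331018 = 22×59839 + 14560
59839 = 4×14560 + 1599
14560 = 9×1599 + 169
1599 = 9×169 + 78
169 = 2×78 + 13
78 = 6×13 + 0
gcd = 13 and 13 | 210128724, so solutions exist. Divide through by 13: 24622153x ≡ 16163748 (mod 27609759).
Now find 24622153⁻¹ mod 27609759:
27609759 = 1*24622153 + 2987606
24622153 = 8*2987606 + 721305
2987606 = 4*721305 + 102386
721305 = 7*102386 + 4603
102386 = 22*4603 + 1120
4603 = 4*1120 + 123
1120 = 9*123 + 13
123 = 9*13 + 6
13 = 2*6 + 1
6 = 6*1 + 0
Back-substitute:
1 = 13 − 2·6
1 = −2·123 + 19·13
1 = 19·1120 − 173·123
1 = −173·4603 + 711·1120
1 = 711·102386 − 15815·4603
1 = −15815·721305 + 111416·102386
1 = 111416·2987606 − 461479·721305
1 = −461479·24622153 + 3803248·2987606
1 = 3803248·27609759 − 4264727·24622153
So 24622153·(-4264727) ≡ 1 (mod 27609759), i.e. 24622153⁻¹ ≡ 23345032.
Then x ≡ 23345032·16163748 ≡ 3022479 (mod 27609759); the smallest non-negative solution is x = 3022479.

3022479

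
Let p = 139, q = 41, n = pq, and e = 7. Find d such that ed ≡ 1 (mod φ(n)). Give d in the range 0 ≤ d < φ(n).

φ(n) = (p−1)(q−1) = 138·40 = 5520.
Need d with 7·d ≡ 1 (mod 5520). Apply the extended Euclidean algorithm:
5520 = 788×7 + 4
7 = 1×4 + 3
4 = 1×3 + 1
3 = 3×1 + 0
Back-substitute:
1 = 4 − 3
1 = −7 + 2·4
1 = 2·5520 − 1577·7
So 7·(-1577) ≡ 1 (mod 5520), hence d ≡ -1577 ≡ 3943 (mod 5520).

3943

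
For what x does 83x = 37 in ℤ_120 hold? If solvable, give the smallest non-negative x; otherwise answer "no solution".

119

First find gcd(83, 120):
120 = 1·83 + 37
83 = 2·37 + 9
37 = 4·9 + 1
9 = 9·1 + 0
gcd = 1, so a unique solution mod 120 exists.
Back-substitute for the Bézout coefficients:
1 = 37 − 4·9
1 = −4·83 + 9·37
1 = 9·120 − 13·83
So 83·(-13) ≡ 1 (mod 120), giving 83⁻¹ ≡ 107.
x ≡ 83⁻¹·37 ≡ 107·37 ≡ 119 (mod 120).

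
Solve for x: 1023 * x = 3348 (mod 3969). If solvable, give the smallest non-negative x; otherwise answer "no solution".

1206

First find gcd(1023, 3969):
3969 = 3×1023 + 900
1023 = 1×900 + 123
900 = 7×123 + 39
123 = 3×39 + 6
39 = 6×6 + 3
6 = 2×3 + 0
gcd = 3 and 3 | 3348, so solutions exist. Divide through by 3: 341x ≡ 1116 (mod 1323).
Now find 341⁻¹ mod 1323:
1323 = 3·341 + 300
341 = 1·300 + 41
300 = 7·41 + 13
41 = 3·13 + 2
13 = 6·2 + 1
2 = 2·1 + 0
Back-substitute:
1 = 13 − 6·2
1 = −6·41 + 19·13
1 = 19·300 − 139·41
1 = −139·341 + 158·300
1 = 158·1323 − 613·341
So 341·(-613) ≡ 1 (mod 1323), i.e. 341⁻¹ ≡ 710.
Then x ≡ 710·1116 ≡ 1206 (mod 1323); the smallest non-negative solution is x = 1206.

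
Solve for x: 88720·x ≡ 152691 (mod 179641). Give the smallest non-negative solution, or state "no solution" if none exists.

173789

First find gcd(88720, 179641):
179641 = 2*88720 + 2201
88720 = 40*2201 + 680
2201 = 3*680 + 161
680 = 4*161 + 36
161 = 4*36 + 17
36 = 2*17 + 2
17 = 8*2 + 1
2 = 2*1 + 0
gcd = 1, so a unique solution mod 179641 exists.
Back-substitute for the Bézout coefficients:
1 = 17 − 8·2
1 = −8·36 + 17·17
1 = 17·161 − 76·36
1 = −76·680 + 321·161
1 = 321·2201 − 1039·680
1 = −1039·88720 + 41881·2201
1 = 41881·179641 − 84801·88720
So 88720·(-84801) ≡ 1 (mod 179641), giving 88720⁻¹ ≡ 94840.
x ≡ 88720⁻¹·152691 ≡ 94840·152691 ≡ 173789 (mod 179641).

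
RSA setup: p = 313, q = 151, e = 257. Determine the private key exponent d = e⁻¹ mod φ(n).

φ(n) = (p−1)(q−1) = 312·150 = 46800.
Need d with 257·d ≡ 1 (mod 46800). Apply the extended Euclidean algorithm:
46800 = 182×257 + 26
257 = 9×26 + 23
26 = 1×23 + 3
23 = 7×3 + 2
3 = 1×2 + 1
2 = 2×1 + 0
Back-substitute:
1 = 3 − 2
1 = −23 + 8·3
1 = 8·26 − 9·23
1 = −9·257 + 89·26
1 = 89·46800 − 16207·257
So 257·(-16207) ≡ 1 (mod 46800), hence d ≡ -16207 ≡ 30593 (mod 46800).

30593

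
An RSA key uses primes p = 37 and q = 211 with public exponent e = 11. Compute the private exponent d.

φ(n) = (p−1)(q−1) = 36·210 = 7560.
Need d with 11·d ≡ 1 (mod 7560). Apply the extended Euclidean algorithm:
7560 = 687·11 + 3
11 = 3·3 + 2
3 = 1·2 + 1
2 = 2·1 + 0
Back-substitute:
1 = 3 − 2
1 = −11 + 4·3
1 = 4·7560 − 2749·11
So 11·(-2749) ≡ 1 (mod 7560), hence d ≡ -2749 ≡ 4811 (mod 7560).

4811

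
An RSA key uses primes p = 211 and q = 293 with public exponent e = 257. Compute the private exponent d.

1193

φ(n) = (p−1)(q−1) = 210·292 = 61320.
Need d with 257·d ≡ 1 (mod 61320). Apply the extended Euclidean algorithm:
61320 = 238*257 + 154
257 = 1*154 + 103
154 = 1*103 + 51
103 = 2*51 + 1
51 = 51*1 + 0
Back-substitute:
1 = 103 − 2·51
1 = −2·154 + 3·103
1 = 3·257 − 5·154
1 = −5·61320 + 1193·257
So 257·1193 ≡ 1 (mod 61320), hence d = 1193.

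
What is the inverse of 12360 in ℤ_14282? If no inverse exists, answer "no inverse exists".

no inverse exists

Compute gcd(12360, 14282):
14282 = 1×12360 + 1922
12360 = 6×1922 + 828
1922 = 2×828 + 266
828 = 3×266 + 30
266 = 8×30 + 26
30 = 1×26 + 4
26 = 6×4 + 2
4 = 2×2 + 0
The gcd is 2, not 1, hence no inverse exists.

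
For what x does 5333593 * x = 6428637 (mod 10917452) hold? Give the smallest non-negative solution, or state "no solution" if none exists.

6262741

First find gcd(5333593, 10917452):
10917452 = 2×5333593 + 250266
5333593 = 21×250266 + 78007
250266 = 3×78007 + 16245
78007 = 4×16245 + 13027
16245 = 1×13027 + 3218
13027 = 4×3218 + 155
3218 = 20×155 + 118
155 = 1×118 + 37
118 = 3×37 + 7
37 = 5×7 + 2
7 = 3×2 + 1
2 = 2×1 + 0
gcd = 1, so a unique solution mod 10917452 exists.
Back-substitute for the Bézout coefficients:
1 = 7 − 3·2
1 = −3·37 + 16·7
1 = 16·118 − 51·37
1 = −51·155 + 67·118
1 = 67·3218 − 1391·155
1 = −1391·13027 + 5631·3218
1 = 5631·16245 − 7022·13027
1 = −7022·78007 + 33719·16245
1 = 33719·250266 − 108179·78007
1 = −108179·5333593 + 2305478·250266
1 = 2305478·10917452 − 4719135·5333593
So 5333593·(-4719135) ≡ 1 (mod 10917452), giving 5333593⁻¹ ≡ 6198317.
x ≡ 5333593⁻¹·6428637 ≡ 6198317·6428637 ≡ 6262741 (mod 10917452).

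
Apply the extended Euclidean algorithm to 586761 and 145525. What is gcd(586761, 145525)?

1

Repeated division:
586761 = 4×145525 + 4661
145525 = 31×4661 + 1034
4661 = 4×1034 + 525
1034 = 1×525 + 509
525 = 1×509 + 16
509 = 31×16 + 13
16 = 1×13 + 3
13 = 4×3 + 1
3 = 3×1 + 0
gcd(586761, 145525) = 1.
Back-substituting:
1 = 13 − 4·3
1 = −4·16 + 5·13
1 = 5·509 − 159·16
1 = −159·525 + 164·509
1 = 164·1034 − 323·525
1 = −323·4661 + 1456·1034
1 = 1456·145525 − 45459·4661
1 = −45459·586761 + 183292·145525
So 1 = (-45459)·586761 + (183292)·145525.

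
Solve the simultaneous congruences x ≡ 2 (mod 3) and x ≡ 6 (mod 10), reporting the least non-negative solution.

Write x = 2 + 3·k. Then 3·k ≡ 6 − 2 ≡ 4 (mod 10).
Need 3⁻¹ mod 10. Extended Euclid on (10, 3):
10 = 3*3 + 1
3 = 3*1 + 0
Back-substitute:
1 = 10 − 3·3
3⁻¹ ≡ 7 (mod 10), so k ≡ 7·4 ≡ 8 (mod 10).
x = 2 + 3·8 = 26.

26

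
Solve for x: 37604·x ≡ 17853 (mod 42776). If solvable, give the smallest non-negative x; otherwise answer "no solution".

gcd(37604, 42776):
42776 = 1×37604 + 5172
37604 = 7×5172 + 1400
5172 = 3×1400 + 972
1400 = 1×972 + 428
972 = 2×428 + 116
428 = 3×116 + 80
116 = 1×80 + 36
80 = 2×36 + 8
36 = 4×8 + 4
8 = 2×4 + 0
gcd = 4, but 4 ∤ 17853, so the congruence has no solution.

no solution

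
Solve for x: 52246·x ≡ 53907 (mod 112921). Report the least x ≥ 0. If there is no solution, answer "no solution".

First find gcd(52246, 112921):
112921 = 2*52246 + 8429
52246 = 6*8429 + 1672
8429 = 5*1672 + 69
1672 = 24*69 + 16
69 = 4*16 + 5
16 = 3*5 + 1
5 = 5*1 + 0
gcd = 1, so a unique solution mod 112921 exists.
Back-substitute for the Bézout coefficients:
1 = 16 − 3·5
1 = −3·69 + 13·16
1 = 13·1672 − 315·69
1 = −315·8429 + 1588·1672
1 = 1588·52246 − 9843·8429
1 = −9843·112921 + 21274·52246
So 52246·(21274) ≡ 1 (mod 112921), giving 52246⁻¹ ≡ 21274.
x ≡ 52246⁻¹·53907 ≡ 21274·53907 ≡ 104763 (mod 112921).

104763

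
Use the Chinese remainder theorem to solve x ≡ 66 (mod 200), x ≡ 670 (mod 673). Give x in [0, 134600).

35666

Write x = 66 + 200·k. Then 200·k ≡ 670 − 66 ≡ 604 (mod 673).
Need 200⁻¹ mod 673. Extended Euclid on (673, 200):
673 = 3×200 + 73
200 = 2×73 + 54
73 = 1×54 + 19
54 = 2×19 + 16
19 = 1×16 + 3
16 = 5×3 + 1
3 = 3×1 + 0
Back-substitute:
1 = 16 − 5·3
1 = −5·19 + 6·16
1 = 6·54 − 17·19
1 = −17·73 + 23·54
1 = 23·200 − 63·73
1 = −63·673 + 212·200
200⁻¹ ≡ 212 (mod 673), so k ≡ 212·604 ≡ 178 (mod 673).
x = 66 + 200·178 = 35666.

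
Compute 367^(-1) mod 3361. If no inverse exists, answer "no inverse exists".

Run Euclid on (3361, 367):
3361 = 9*367 + 58
367 = 6*58 + 19
58 = 3*19 + 1
19 = 19*1 + 0
gcd = 1, so the inverse exists. Back-substitute:
1 = 58 − 3·19
1 = −3·367 + 19·58
1 = 19·3361 − 174·367
So 367·(-174) ≡ 1 (mod 3361), and -174 ≡ 3187 (mod 3361).

3187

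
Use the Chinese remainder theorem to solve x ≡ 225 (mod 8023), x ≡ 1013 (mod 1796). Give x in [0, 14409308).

12837025

Write x = 225 + 8023·k. Then 8023·k ≡ 1013 − 225 ≡ 788 (mod 1796).
Need 8023⁻¹ mod 1796. Extended Euclid on (1796, 839):
1796 = 2*839 + 118
839 = 7*118 + 13
118 = 9*13 + 1
13 = 13*1 + 0
Back-substitute:
1 = 118 − 9·13
1 = −9·839 + 64·118
1 = 64·1796 − 137·839
8023⁻¹ ≡ 1659 (mod 1796), so k ≡ 1659·788 ≡ 1600 (mod 1796).
x = 225 + 8023·1600 = 12837025.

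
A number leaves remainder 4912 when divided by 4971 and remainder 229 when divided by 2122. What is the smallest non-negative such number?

Write x = 4912 + 4971·k. Then 4971·k ≡ 229 − 4912 ≡ 1683 (mod 2122).
Need 4971⁻¹ mod 2122. Extended Euclid on (2122, 727):
2122 = 2*727 + 668
727 = 1*668 + 59
668 = 11*59 + 19
59 = 3*19 + 2
19 = 9*2 + 1
2 = 2*1 + 0
Back-substitute:
1 = 19 − 9·2
1 = −9·59 + 28·19
1 = 28·668 − 317·59
1 = −317·727 + 345·668
1 = 345·2122 − 1007·727
4971⁻¹ ≡ 1115 (mod 2122), so k ≡ 1115·1683 ≡ 697 (mod 2122).
x = 4912 + 4971·697 = 3469699.

3469699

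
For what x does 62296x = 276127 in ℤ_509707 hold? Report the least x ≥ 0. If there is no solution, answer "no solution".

56714

First find gcd(62296, 509707):
509707 = 8·62296 + 11339
62296 = 5·11339 + 5601
11339 = 2·5601 + 137
5601 = 40·137 + 121
137 = 1·121 + 16
121 = 7·16 + 9
16 = 1·9 + 7
9 = 1·7 + 2
7 = 3·2 + 1
2 = 2·1 + 0
gcd = 1, so a unique solution mod 509707 exists.
Back-substitute for the Bézout coefficients:
1 = 7 − 3·2
1 = −3·9 + 4·7
1 = 4·16 − 7·9
1 = −7·121 + 53·16
1 = 53·137 − 60·121
1 = −60·5601 + 2453·137
1 = 2453·11339 − 4966·5601
1 = −4966·62296 + 27283·11339
1 = 27283·509707 − 223230·62296
So 62296·(-223230) ≡ 1 (mod 509707), giving 62296⁻¹ ≡ 286477.
x ≡ 62296⁻¹·276127 ≡ 286477·276127 ≡ 56714 (mod 509707).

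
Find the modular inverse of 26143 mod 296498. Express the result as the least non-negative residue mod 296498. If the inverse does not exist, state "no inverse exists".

92421

Apply the Euclidean algorithm to 296498 and 26143:
296498 = 11*26143 + 8925
26143 = 2*8925 + 8293
8925 = 1*8293 + 632
8293 = 13*632 + 77
632 = 8*77 + 16
77 = 4*16 + 13
16 = 1*13 + 3
13 = 4*3 + 1
3 = 3*1 + 0
gcd = 1, so the inverse exists. Back-substitute:
1 = 13 − 4·3
1 = −4·16 + 5·13
1 = 5·77 − 24·16
1 = −24·632 + 197·77
1 = 197·8293 − 2585·632
1 = −2585·8925 + 2782·8293
1 = 2782·26143 − 8149·8925
1 = −8149·296498 + 92421·26143
So 26143·92421 ≡ 1 (mod 296498).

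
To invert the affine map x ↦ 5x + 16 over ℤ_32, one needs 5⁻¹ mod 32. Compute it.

13

gcd(32, 5) by repeated division:
32 = 6·5 + 2
5 = 2·2 + 1
2 = 2·1 + 0
gcd = 1, so the inverse exists. Back-substitute:
1 = 5 − 2·2
1 = −2·32 + 13·5
So 5·13 ≡ 1 (mod 32).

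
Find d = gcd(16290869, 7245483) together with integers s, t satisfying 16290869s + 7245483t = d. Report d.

Repeated division:
16290869 = 2×7245483 + 1799903
7245483 = 4×1799903 + 45871
1799903 = 39×45871 + 10934
45871 = 4×10934 + 2135
10934 = 5×2135 + 259
2135 = 8×259 + 63
259 = 4×63 + 7
63 = 9×7 + 0
gcd(16290869, 7245483) = 7.
Express as a combination:
7 = 259 − 4·63
7 = −4·2135 + 33·259
7 = 33·10934 − 169·2135
7 = −169·45871 + 709·10934
7 = 709·1799903 − 27820·45871
7 = −27820·7245483 + 111989·1799903
7 = 111989·16290869 − 251798·7245483
So 7 = (111989)·16290869 + (-251798)·7245483.

7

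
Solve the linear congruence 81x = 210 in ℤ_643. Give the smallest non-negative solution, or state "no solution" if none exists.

First find gcd(81, 643):
643 = 7*81 + 76
81 = 1*76 + 5
76 = 15*5 + 1
5 = 5*1 + 0
gcd = 1, so a unique solution mod 643 exists.
Back-substitute for the Bézout coefficients:
1 = 76 − 15·5
1 = −15·81 + 16·76
1 = 16·643 − 127·81
So 81·(-127) ≡ 1 (mod 643), giving 81⁻¹ ≡ 516.
x ≡ 81⁻¹·210 ≡ 516·210 ≡ 336 (mod 643).

336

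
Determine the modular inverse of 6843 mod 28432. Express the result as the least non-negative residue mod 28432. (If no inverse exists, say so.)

Apply the Euclidean algorithm to 28432 and 6843:
28432 = 4*6843 + 1060
6843 = 6*1060 + 483
1060 = 2*483 + 94
483 = 5*94 + 13
94 = 7*13 + 3
13 = 4*3 + 1
3 = 3*1 + 0
The gcd is 1. Working backward:
1 = 13 − 4·3
1 = −4·94 + 29·13
1 = 29·483 − 149·94
1 = −149·1060 + 327·483
1 = 327·6843 − 2111·1060
1 = −2111·28432 + 8771·6843
So 6843·8771 ≡ 1 (mod 28432).

8771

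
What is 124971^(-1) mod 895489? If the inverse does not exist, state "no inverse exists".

no inverse exists

Euclidean algorithm on 895489, 124971:
895489 = 7*124971 + 20692
124971 = 6*20692 + 819
20692 = 25*819 + 217
819 = 3*217 + 168
217 = 1*168 + 49
168 = 3*49 + 21
49 = 2*21 + 7
21 = 3*7 + 0
gcd(124971, 895489) = 7 ≠ 1, so 124971 has no multiplicative inverse modulo 895489.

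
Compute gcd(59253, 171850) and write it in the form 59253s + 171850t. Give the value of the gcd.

Repeated division:
171850 = 2*59253 + 53344
59253 = 1*53344 + 5909
53344 = 9*5909 + 163
5909 = 36*163 + 41
163 = 3*41 + 40
41 = 1*40 + 1
40 = 40*1 + 0
gcd(59253, 171850) = 1.
Back-substituting:
1 = 41 − 40
1 = −163 + 4·41
1 = 4·5909 − 145·163
1 = −145·53344 + 1309·5909
1 = 1309·59253 − 1454·53344
1 = −1454·171850 + 4217·59253
So 1 = (-1454)·171850 + (4217)·59253.

1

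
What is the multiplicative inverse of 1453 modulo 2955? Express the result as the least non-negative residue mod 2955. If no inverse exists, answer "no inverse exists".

1387

gcd(2955, 1453) by repeated division:
2955 = 2*1453 + 49
1453 = 29*49 + 32
49 = 1*32 + 17
32 = 1*17 + 15
17 = 1*15 + 2
15 = 7*2 + 1
2 = 2*1 + 0
The gcd is 1. Working backward:
1 = 15 − 7·2
1 = −7·17 + 8·15
1 = 8·32 − 15·17
1 = −15·49 + 23·32
1 = 23·1453 − 682·49
1 = −682·2955 + 1387·1453
So 1453·1387 ≡ 1 (mod 2955).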